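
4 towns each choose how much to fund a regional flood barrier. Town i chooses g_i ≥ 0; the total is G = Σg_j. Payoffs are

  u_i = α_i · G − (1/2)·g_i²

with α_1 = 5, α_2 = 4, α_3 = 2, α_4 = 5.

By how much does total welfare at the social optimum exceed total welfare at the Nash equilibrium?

291

Town i's FOC: ∂u_i/∂g_i = α_i − g_i = 0, so g_i* = α_i.
NE contributions = (5, 4, 2, 5); G = 16.
W^NE = (Σα)·G − ½Σα_i² = 16² − ½·70 = 221.
Planner sets g_i = Σα_j = 16 for every i, so G^SO = 4·16 = 64.
W^SO = (Σα)·G^SO − ½·4·(Σα)² = (4/2)·16² = 512.
Deadweight loss = W^SO − W^NE = 291.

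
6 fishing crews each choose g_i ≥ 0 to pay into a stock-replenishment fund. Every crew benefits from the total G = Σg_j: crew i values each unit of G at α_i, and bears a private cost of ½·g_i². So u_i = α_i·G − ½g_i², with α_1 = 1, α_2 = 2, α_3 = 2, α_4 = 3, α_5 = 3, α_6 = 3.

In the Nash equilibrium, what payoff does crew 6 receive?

37.5

Crew i's FOC: ∂u_i/∂g_i = α_i − g_i = 0, so g_i* = α_i.
NE contributions = (1, 2, 2, 3, 3, 3); G = 14.
u_6 = α_6·G − ½·(g_6)² = 3·14 − ½·3² = 37.5.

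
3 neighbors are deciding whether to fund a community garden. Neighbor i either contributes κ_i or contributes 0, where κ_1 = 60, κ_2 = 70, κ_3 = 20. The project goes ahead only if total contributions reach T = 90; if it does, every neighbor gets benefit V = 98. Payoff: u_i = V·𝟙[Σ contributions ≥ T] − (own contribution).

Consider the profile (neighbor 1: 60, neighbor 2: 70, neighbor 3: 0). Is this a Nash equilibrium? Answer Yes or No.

Yes

Total = 130 ≥ 90: provided.
Neighbor 1 (pledges 60, payoff 38): dropping to 0 → total 70, payoff 0. No gain.
Neighbor 2 (pledges 70, payoff 28): dropping to 0 → total 60, payoff 0. No gain.
Neighbor 3 (pledges 0, payoff 98): pledging 20 → total 150, payoff 78. No gain.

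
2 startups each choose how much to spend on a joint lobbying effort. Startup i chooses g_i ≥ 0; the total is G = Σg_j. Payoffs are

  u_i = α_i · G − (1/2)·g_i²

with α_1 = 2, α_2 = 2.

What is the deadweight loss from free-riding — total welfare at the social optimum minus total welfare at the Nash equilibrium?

4

Startup i's FOC: ∂u_i/∂g_i = α_i − g_i = 0, so g_i* = α_i.
NE contributions = (2, 2); G = 4.
W^NE = (Σα)·G − ½Σα_i² = 4² − ½·8 = 12.
Planner sets g_i = Σα_j = 4 for every i, so G^SO = 2·4 = 8.
W^SO = (Σα)·G^SO − ½·2·(Σα)² = (2/2)·4² = 16.
Deadweight loss = W^SO − W^NE = 4.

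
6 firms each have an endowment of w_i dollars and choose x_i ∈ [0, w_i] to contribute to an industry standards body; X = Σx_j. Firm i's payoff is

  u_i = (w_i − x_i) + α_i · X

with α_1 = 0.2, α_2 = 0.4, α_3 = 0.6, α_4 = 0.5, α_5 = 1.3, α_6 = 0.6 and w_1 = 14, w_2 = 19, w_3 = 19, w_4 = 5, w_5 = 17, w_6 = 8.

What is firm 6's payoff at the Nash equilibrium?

18.2

∂u_i/∂x_i = α_i − 1, so firm i contributes w_i if α_i > 1, else 0.
α_i > 1 for i ∈ {5}; NE contributions (0, 0, 0, 0, 17, 0), X = 17.
u_6 = (8 − 0) + 0.6·17 = 18.2.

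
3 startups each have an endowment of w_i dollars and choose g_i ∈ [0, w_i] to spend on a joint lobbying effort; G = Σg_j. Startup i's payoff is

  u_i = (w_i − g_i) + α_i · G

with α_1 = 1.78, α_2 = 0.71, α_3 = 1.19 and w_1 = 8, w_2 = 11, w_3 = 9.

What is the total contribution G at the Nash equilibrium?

17

∂u_i/∂g_i = α_i − 1, so startup i contributes w_i if α_i > 1, else 0.
α_i > 1 for i ∈ {1, 3}; NE contributions (8, 0, 9), G = 17.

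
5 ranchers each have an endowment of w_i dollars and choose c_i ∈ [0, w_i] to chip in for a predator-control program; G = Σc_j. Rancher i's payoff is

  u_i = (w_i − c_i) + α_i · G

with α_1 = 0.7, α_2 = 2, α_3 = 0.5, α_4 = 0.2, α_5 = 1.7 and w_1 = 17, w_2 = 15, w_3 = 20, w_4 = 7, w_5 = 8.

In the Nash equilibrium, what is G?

∂u_i/∂c_i = α_i − 1, so rancher i contributes w_i if α_i > 1, else 0.
α_i > 1 for i ∈ {2, 5}; NE contributions (0, 15, 0, 0, 8), G = 23.

23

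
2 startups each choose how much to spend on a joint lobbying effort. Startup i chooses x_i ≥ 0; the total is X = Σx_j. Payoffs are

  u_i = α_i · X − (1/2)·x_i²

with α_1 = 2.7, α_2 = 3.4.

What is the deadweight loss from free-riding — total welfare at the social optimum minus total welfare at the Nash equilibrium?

Startup i's FOC: ∂u_i/∂x_i = α_i − x_i = 0, so x_i* = α_i.
NE contributions = (2.7, 3.4); X = 6.1.
W^NE = (Σα)·X − ½Σα_i² = 6.1² − ½·18.85 = 27.785.
Planner sets x_i = Σα_j = 6.1 for every i, so X^SO = 2·6.1 = 12.2.
W^SO = (Σα)·X^SO − ½·2·(Σα)² = (2/2)·6.1² = 37.21.
Deadweight loss = W^SO − W^NE = 9.425.

9.425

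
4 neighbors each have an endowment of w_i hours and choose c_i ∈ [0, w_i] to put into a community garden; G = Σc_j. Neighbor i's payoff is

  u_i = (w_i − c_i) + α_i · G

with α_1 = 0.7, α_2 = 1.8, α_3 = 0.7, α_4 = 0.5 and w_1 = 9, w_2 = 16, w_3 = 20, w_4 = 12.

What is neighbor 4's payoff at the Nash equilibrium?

∂u_i/∂c_i = α_i − 1, so neighbor i contributes w_i if α_i > 1, else 0.
α_i > 1 for i ∈ {2}; NE contributions (0, 16, 0, 0), G = 16.
u_4 = (12 − 0) + 0.5·16 = 20.

20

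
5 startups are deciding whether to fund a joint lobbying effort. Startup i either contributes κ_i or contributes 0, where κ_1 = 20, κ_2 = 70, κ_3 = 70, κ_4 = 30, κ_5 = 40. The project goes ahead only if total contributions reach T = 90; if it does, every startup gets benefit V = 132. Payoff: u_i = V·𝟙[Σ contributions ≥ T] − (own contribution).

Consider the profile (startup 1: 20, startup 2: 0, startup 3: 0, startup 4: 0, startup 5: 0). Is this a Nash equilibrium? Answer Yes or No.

Total = 20 < 90: not provided.
Startup 1 (pledges 20, payoff -20): dropping to 0 → total 0, payoff 0. Profitable deviation.

No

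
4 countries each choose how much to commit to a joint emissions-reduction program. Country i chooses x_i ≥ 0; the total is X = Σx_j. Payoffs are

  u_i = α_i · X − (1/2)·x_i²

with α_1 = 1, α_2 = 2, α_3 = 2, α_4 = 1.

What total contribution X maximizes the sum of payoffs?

Planner FOC: ∂(Σu_j)/∂x_i = (Σα_j) − x_i = 0, so x_i^SO = Σα_j = 6 for every i; X^SO = 24.

24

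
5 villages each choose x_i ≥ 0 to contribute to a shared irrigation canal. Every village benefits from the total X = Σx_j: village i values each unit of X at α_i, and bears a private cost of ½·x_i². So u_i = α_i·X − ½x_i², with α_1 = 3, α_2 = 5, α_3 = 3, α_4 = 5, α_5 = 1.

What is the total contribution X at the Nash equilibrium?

Village i's FOC: ∂u_i/∂x_i = α_i − x_i = 0, so x_i* = α_i.
NE contributions = (3, 5, 3, 5, 1); X = 17.

17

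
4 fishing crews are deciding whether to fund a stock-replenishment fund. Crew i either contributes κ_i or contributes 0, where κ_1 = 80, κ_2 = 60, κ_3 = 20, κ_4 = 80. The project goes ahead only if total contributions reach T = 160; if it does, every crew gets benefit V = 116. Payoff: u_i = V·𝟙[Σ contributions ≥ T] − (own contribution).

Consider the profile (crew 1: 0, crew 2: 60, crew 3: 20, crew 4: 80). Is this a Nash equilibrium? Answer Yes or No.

Total = 160 ≥ 160: provided.
Crew 1 (pledges 0, payoff 116): pledging 80 → total 240, payoff 36. No gain.
Crew 2 (pledges 60, payoff 56): dropping to 0 → total 100, payoff 0. No gain.
Crew 3 (pledges 20, payoff 96): dropping to 0 → total 140, payoff 0. No gain.
Crew 4 (pledges 80, payoff 36): dropping to 0 → total 80, payoff 0. No gain.

Yes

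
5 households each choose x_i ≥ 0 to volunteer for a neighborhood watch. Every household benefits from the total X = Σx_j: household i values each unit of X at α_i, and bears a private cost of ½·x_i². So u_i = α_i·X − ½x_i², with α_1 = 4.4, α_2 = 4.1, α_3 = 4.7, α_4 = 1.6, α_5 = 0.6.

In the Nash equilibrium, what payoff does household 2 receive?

Household i's FOC: ∂u_i/∂x_i = α_i − x_i = 0, so x_i* = α_i.
NE contributions = (4.4, 4.1, 4.7, 1.6, 0.6); X = 15.4.
u_2 = α_2·X − ½·(x_2)² = 4.1·15.4 − ½·4.1² = 54.735.

54.735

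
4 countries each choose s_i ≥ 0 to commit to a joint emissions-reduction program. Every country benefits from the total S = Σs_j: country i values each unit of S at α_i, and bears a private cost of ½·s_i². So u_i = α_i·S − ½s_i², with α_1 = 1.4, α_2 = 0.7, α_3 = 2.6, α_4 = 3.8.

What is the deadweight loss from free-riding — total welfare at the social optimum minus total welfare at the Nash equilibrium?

Country i's FOC: ∂u_i/∂s_i = α_i − s_i = 0, so s_i* = α_i.
NE contributions = (1.4, 0.7, 2.6, 3.8); S = 8.5.
W^NE = (Σα)·S − ½Σα_i² = 8.5² − ½·23.65 = 60.425.
Planner sets s_i = Σα_j = 8.5 for every i, so S^SO = 4·8.5 = 34.
W^SO = (Σα)·S^SO − ½·4·(Σα)² = (4/2)·8.5² = 144.5.
Deadweight loss = W^SO − W^NE = 84.075.

84.075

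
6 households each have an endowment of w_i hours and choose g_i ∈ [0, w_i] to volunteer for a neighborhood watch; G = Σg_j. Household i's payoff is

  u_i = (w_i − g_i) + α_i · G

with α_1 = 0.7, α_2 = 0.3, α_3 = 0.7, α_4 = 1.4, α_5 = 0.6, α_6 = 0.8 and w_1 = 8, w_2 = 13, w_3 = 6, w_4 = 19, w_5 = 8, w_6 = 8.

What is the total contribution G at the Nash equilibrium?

19

∂u_i/∂g_i = α_i − 1, so household i contributes w_i if α_i > 1, else 0.
α_i > 1 for i ∈ {4}; NE contributions (0, 0, 0, 19, 0, 0), G = 19.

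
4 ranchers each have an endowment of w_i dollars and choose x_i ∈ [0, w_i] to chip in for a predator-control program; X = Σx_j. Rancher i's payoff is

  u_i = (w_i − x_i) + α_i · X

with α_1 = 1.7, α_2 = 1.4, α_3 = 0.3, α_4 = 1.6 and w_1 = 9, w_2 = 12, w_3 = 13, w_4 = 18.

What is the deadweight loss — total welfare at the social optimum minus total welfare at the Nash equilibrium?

∂u_i/∂x_i = α_i − 1, so rancher i contributes w_i if α_i > 1, else 0.
α_i > 1 for i ∈ {1, 2, 4}; NE contributions (9, 12, 0, 18), X = 39.
W^NE = Σw_i − X^NE + (Σα_i)·X^NE = 52 + 4·39 = 208.
Planner: ∂(Σu_j)/∂x_i = Σα_j − 1 = 4 > 0, so everyone contributes w_i; X^SO = 52, W^SO = 52 + 4·52 = 260.
Deadweight loss = 52.

52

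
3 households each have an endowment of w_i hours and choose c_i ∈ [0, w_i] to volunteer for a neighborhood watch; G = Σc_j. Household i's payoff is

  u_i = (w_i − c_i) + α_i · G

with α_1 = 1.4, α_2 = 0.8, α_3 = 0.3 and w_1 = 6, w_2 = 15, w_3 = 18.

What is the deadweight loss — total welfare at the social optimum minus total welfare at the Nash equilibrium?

49.5

∂u_i/∂c_i = α_i − 1, so household i contributes w_i if α_i > 1, else 0.
α_i > 1 for i ∈ {1}; NE contributions (6, 0, 0), G = 6.
W^NE = Σw_i − G^NE + (Σα_i)·G^NE = 39 + 1.5·6 = 48.
Planner: ∂(Σu_j)/∂c_i = Σα_j − 1 = 1.5 > 0, so everyone contributes w_i; G^SO = 39, W^SO = 39 + 1.5·39 = 97.5.
Deadweight loss = 49.5.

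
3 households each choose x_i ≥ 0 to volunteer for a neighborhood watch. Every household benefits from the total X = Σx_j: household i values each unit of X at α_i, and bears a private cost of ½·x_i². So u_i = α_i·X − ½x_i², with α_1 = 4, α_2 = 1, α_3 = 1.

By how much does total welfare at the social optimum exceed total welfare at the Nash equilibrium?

27

Household i's FOC: ∂u_i/∂x_i = α_i − x_i = 0, so x_i* = α_i.
NE contributions = (4, 1, 1); X = 6.
W^NE = (Σα)·X − ½Σα_i² = 6² − ½·18 = 27.
Planner sets x_i = Σα_j = 6 for every i, so X^SO = 3·6 = 18.
W^SO = (Σα)·X^SO − ½·3·(Σα)² = (3/2)·6² = 54.
Deadweight loss = W^SO − W^NE = 27.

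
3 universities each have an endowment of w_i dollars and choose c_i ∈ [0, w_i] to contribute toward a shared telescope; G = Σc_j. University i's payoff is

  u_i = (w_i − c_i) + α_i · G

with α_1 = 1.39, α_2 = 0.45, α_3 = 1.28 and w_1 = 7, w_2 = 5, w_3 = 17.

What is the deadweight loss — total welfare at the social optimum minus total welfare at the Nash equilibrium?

∂u_i/∂c_i = α_i − 1, so university i contributes w_i if α_i > 1, else 0.
α_i > 1 for i ∈ {1, 3}; NE contributions (7, 0, 17), G = 24.
W^NE = Σw_i − G^NE + (Σα_i)·G^NE = 29 + 2.12·24 = 79.88.
Planner: ∂(Σu_j)/∂c_i = Σα_j − 1 = 2.12 > 0, so everyone contributes w_i; G^SO = 29, W^SO = 29 + 2.12·29 = 90.48.
Deadweight loss = 10.6.

10.6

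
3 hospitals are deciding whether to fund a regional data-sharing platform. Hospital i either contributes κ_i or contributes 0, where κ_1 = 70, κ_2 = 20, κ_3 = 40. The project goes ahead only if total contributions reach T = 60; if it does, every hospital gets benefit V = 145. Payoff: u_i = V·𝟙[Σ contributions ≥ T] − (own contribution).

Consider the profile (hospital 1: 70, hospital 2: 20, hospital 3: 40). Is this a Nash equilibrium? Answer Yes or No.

Total = 130 ≥ 60: provided.
Hospital 1 (pledges 70, payoff 75): dropping to 0 → total 60, payoff 145. Profitable deviation.

No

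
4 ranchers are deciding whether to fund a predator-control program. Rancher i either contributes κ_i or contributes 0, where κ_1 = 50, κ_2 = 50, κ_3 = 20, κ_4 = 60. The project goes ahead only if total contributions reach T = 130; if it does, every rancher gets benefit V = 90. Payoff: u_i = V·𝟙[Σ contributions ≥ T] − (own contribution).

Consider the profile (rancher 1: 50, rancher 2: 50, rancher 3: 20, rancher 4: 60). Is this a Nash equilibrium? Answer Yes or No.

Total = 180 ≥ 130: provided.
Rancher 1 (pledges 50, payoff 40): dropping to 0 → total 130, payoff 90. Profitable deviation.

No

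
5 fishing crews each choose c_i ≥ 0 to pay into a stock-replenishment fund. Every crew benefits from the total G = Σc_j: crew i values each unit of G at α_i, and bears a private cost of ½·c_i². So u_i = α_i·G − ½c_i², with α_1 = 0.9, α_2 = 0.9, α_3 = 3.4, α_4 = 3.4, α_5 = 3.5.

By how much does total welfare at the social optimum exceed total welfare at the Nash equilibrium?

238.11

Crew i's FOC: ∂u_i/∂c_i = α_i − c_i = 0, so c_i* = α_i.
NE contributions = (0.9, 0.9, 3.4, 3.4, 3.5); G = 12.1.
W^NE = (Σα)·G − ½Σα_i² = 12.1² − ½·36.99 = 127.915.
Planner sets c_i = Σα_j = 12.1 for every i, so G^SO = 5·12.1 = 60.5.
W^SO = (Σα)·G^SO − ½·5·(Σα)² = (5/2)·12.1² = 366.025.
Deadweight loss = W^SO − W^NE = 238.11.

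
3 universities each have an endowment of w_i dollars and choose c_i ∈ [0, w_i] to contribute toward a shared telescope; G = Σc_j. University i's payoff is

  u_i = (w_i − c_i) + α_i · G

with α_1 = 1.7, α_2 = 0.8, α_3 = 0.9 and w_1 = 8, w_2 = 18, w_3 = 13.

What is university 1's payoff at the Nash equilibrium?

∂u_i/∂c_i = α_i − 1, so university i contributes w_i if α_i > 1, else 0.
α_i > 1 for i ∈ {1}; NE contributions (8, 0, 0), G = 8.
u_1 = (8 − 8) + 1.7·8 = 13.6.

13.6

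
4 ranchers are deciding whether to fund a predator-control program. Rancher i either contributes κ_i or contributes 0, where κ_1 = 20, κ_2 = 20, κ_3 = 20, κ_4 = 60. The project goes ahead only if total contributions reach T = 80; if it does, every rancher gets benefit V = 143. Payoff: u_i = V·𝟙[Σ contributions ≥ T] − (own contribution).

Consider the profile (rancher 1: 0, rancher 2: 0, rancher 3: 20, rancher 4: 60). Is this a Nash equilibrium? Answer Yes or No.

Yes

Total = 80 ≥ 80: provided.
Rancher 1 (pledges 0, payoff 143): pledging 20 → total 100, payoff 123. No gain.
Rancher 2 (pledges 0, payoff 143): pledging 20 → total 100, payoff 123. No gain.
Rancher 3 (pledges 20, payoff 123): dropping to 0 → total 60, payoff 0. No gain.
Rancher 4 (pledges 60, payoff 83): dropping to 0 → total 20, payoff 0. No gain.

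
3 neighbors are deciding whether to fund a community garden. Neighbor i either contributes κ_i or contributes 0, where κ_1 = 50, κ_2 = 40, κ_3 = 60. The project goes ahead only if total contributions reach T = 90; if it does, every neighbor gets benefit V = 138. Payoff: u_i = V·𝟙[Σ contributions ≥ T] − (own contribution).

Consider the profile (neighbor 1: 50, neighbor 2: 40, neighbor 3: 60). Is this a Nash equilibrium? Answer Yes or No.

Total = 150 ≥ 90: provided.
Neighbor 1 (pledges 50, payoff 88): dropping to 0 → total 100, payoff 138. Profitable deviation.

No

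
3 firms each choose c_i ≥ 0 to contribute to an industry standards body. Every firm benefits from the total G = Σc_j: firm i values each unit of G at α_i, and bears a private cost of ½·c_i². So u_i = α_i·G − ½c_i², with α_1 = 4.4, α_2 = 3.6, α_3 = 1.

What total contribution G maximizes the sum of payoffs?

Planner FOC: ∂(Σu_j)/∂c_i = (Σα_j) − c_i = 0, so c_i^SO = Σα_j = 9 for every i; G^SO = 27.

27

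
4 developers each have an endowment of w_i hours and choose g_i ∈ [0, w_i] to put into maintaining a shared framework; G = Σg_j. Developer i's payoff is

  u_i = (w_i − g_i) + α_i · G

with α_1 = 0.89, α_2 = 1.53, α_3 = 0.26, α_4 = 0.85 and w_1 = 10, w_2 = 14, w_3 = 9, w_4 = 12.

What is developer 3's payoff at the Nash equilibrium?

∂u_i/∂g_i = α_i − 1, so developer i contributes w_i if α_i > 1, else 0.
α_i > 1 for i ∈ {2}; NE contributions (0, 14, 0, 0), G = 14.
u_3 = (9 − 0) + 0.26·14 = 12.64.

12.64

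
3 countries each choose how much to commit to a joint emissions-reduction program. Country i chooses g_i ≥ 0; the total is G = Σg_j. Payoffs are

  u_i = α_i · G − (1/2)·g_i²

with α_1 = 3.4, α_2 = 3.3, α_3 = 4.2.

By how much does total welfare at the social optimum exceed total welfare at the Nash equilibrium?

Country i's FOC: ∂u_i/∂g_i = α_i − g_i = 0, so g_i* = α_i.
NE contributions = (3.4, 3.3, 4.2); G = 10.9.
W^NE = (Σα)·G − ½Σα_i² = 10.9² − ½·40.09 = 98.765.
Planner sets g_i = Σα_j = 10.9 for every i, so G^SO = 3·10.9 = 32.7.
W^SO = (Σα)·G^SO − ½·3·(Σα)² = (3/2)·10.9² = 178.215.
Deadweight loss = W^SO − W^NE = 79.45.

79.45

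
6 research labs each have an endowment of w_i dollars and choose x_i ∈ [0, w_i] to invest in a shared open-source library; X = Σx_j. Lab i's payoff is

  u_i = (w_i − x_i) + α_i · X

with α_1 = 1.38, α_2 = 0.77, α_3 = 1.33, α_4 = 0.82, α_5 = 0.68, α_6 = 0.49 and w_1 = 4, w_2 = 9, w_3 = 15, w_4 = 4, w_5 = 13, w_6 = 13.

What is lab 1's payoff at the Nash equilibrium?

∂u_i/∂x_i = α_i − 1, so lab i contributes w_i if α_i > 1, else 0.
α_i > 1 for i ∈ {1, 3}; NE contributions (4, 0, 15, 0, 0, 0), X = 19.
u_1 = (4 − 4) + 1.38·19 = 26.22.

26.22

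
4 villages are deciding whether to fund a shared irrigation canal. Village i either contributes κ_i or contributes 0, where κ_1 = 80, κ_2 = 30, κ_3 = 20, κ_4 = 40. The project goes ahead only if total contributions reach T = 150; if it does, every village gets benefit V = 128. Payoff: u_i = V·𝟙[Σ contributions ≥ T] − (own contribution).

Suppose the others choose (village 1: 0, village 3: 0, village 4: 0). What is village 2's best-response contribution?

Others' total = 0. Even contributing 30 gives 30 < 150: no benefit either way.
Best response: 0.

0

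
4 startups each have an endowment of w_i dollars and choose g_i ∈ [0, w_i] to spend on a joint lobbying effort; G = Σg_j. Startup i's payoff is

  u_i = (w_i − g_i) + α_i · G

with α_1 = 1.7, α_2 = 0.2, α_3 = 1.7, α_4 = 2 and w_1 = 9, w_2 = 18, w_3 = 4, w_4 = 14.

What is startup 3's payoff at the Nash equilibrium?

45.9

∂u_i/∂g_i = α_i − 1, so startup i contributes w_i if α_i > 1, else 0.
α_i > 1 for i ∈ {1, 3, 4}; NE contributions (9, 0, 4, 14), G = 27.
u_3 = (4 − 4) + 1.7·27 = 45.9.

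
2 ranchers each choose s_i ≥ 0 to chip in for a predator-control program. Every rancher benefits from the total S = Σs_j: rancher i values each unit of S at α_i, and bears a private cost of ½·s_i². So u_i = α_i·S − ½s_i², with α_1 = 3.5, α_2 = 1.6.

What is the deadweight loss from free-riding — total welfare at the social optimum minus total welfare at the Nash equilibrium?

7.405

Rancher i's FOC: ∂u_i/∂s_i = α_i − s_i = 0, so s_i* = α_i.
NE contributions = (3.5, 1.6); S = 5.1.
W^NE = (Σα)·S − ½Σα_i² = 5.1² − ½·14.81 = 18.605.
Planner sets s_i = Σα_j = 5.1 for every i, so S^SO = 2·5.1 = 10.2.
W^SO = (Σα)·S^SO − ½·2·(Σα)² = (2/2)·5.1² = 26.01.
Deadweight loss = W^SO − W^NE = 7.405.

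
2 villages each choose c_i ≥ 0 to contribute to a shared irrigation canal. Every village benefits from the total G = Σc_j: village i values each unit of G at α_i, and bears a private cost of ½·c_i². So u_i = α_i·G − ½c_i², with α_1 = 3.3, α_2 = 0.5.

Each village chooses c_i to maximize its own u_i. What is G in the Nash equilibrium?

3.8

Village i's FOC: ∂u_i/∂c_i = α_i − c_i = 0, so c_i* = α_i.
NE contributions = (3.3, 0.5); G = 3.8.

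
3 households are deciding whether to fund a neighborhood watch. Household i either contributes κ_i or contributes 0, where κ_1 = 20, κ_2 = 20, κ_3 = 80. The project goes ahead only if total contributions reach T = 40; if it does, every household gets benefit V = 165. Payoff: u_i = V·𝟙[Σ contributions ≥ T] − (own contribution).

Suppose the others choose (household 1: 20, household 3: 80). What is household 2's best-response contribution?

Others' total = 100 ≥ 40; contributing adds cost 20 for no extra benefit.
Best response: 0.

0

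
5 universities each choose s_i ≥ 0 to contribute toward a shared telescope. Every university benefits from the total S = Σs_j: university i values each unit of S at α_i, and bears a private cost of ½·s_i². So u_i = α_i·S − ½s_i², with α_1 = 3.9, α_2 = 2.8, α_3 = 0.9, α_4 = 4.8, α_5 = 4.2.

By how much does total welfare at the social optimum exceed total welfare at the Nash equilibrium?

445.61

University i's FOC: ∂u_i/∂s_i = α_i − s_i = 0, so s_i* = α_i.
NE contributions = (3.9, 2.8, 0.9, 4.8, 4.2); S = 16.6.
W^NE = (Σα)·S − ½Σα_i² = 16.6² − ½·64.54 = 243.29.
Planner sets s_i = Σα_j = 16.6 for every i, so S^SO = 5·16.6 = 83.
W^SO = (Σα)·S^SO − ½·5·(Σα)² = (5/2)·16.6² = 688.9.
Deadweight loss = W^SO − W^NE = 445.61.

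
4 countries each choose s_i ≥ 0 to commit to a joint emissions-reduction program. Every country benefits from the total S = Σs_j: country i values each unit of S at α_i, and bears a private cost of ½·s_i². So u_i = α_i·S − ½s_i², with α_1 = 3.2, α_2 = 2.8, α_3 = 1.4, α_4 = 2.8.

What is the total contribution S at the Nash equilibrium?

10.2

Country i's FOC: ∂u_i/∂s_i = α_i − s_i = 0, so s_i* = α_i.
NE contributions = (3.2, 2.8, 1.4, 2.8); S = 10.2.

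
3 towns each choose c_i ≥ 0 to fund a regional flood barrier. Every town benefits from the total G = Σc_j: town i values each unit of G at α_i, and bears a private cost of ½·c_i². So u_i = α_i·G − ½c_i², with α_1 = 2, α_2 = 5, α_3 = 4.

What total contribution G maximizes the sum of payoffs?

Planner FOC: ∂(Σu_j)/∂c_i = (Σα_j) − c_i = 0, so c_i^SO = Σα_j = 11 for every i; G^SO = 33.

33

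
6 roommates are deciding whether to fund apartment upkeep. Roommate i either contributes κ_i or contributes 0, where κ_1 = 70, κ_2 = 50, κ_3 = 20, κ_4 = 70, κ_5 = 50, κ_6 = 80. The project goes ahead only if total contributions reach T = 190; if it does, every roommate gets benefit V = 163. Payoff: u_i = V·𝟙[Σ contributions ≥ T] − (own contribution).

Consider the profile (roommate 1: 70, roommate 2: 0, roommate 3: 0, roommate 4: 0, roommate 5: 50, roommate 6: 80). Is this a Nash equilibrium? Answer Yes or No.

Yes

Total = 200 ≥ 190: provided.
Roommate 1 (pledges 70, payoff 93): dropping to 0 → total 130, payoff 0. No gain.
Roommate 2 (pledges 0, payoff 163): pledging 50 → total 250, payoff 113. No gain.
Roommate 3 (pledges 0, payoff 163): pledging 20 → total 220, payoff 143. No gain.
Roommate 4 (pledges 0, payoff 163): pledging 70 → total 270, payoff 93. No gain.
Roommate 5 (pledges 50, payoff 113): dropping to 0 → total 150, payoff 0. No gain.
Roommate 6 (pledges 80, payoff 83): dropping to 0 → total 120, payoff 0. No gain.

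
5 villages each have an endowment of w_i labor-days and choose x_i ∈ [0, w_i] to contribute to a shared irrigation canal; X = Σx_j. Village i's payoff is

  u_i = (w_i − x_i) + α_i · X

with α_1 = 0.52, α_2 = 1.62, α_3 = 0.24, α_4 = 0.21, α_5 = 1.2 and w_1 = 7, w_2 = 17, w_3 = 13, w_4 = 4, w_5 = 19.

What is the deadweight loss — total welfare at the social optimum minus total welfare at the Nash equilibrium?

66.96

∂u_i/∂x_i = α_i − 1, so village i contributes w_i if α_i > 1, else 0.
α_i > 1 for i ∈ {2, 5}; NE contributions (0, 17, 0, 0, 19), X = 36.
W^NE = Σw_i − X^NE + (Σα_i)·X^NE = 60 + 2.79·36 = 160.44.
Planner: ∂(Σu_j)/∂x_i = Σα_j − 1 = 2.79 > 0, so everyone contributes w_i; X^SO = 60, W^SO = 60 + 2.79·60 = 227.4.
Deadweight loss = 66.96.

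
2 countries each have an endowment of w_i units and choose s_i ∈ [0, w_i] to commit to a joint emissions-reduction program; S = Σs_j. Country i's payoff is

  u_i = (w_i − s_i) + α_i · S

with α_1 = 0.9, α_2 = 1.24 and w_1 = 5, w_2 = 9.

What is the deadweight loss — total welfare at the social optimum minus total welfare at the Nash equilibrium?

∂u_i/∂s_i = α_i − 1, so country i contributes w_i if α_i > 1, else 0.
α_i > 1 for i ∈ {2}; NE contributions (0, 9), S = 9.
W^NE = Σw_i − S^NE + (Σα_i)·S^NE = 14 + 1.14·9 = 24.26.
Planner: ∂(Σu_j)/∂s_i = Σα_j − 1 = 1.14 > 0, so everyone contributes w_i; S^SO = 14, W^SO = 14 + 1.14·14 = 29.96.
Deadweight loss = 5.7.

5.7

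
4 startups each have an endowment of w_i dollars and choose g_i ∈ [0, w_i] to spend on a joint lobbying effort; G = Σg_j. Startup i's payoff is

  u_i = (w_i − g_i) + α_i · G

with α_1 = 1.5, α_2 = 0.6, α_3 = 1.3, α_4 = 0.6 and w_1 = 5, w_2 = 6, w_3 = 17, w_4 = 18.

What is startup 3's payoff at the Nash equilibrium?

∂u_i/∂g_i = α_i − 1, so startup i contributes w_i if α_i > 1, else 0.
α_i > 1 for i ∈ {1, 3}; NE contributions (5, 0, 17, 0), G = 22.
u_3 = (17 − 17) + 1.3·22 = 28.6.

28.6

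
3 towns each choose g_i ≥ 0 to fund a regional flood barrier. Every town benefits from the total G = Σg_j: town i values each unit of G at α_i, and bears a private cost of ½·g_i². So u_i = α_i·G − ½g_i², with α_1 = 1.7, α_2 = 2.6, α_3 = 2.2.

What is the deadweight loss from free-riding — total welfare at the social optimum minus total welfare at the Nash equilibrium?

28.37

Town i's FOC: ∂u_i/∂g_i = α_i − g_i = 0, so g_i* = α_i.
NE contributions = (1.7, 2.6, 2.2); G = 6.5.
W^NE = (Σα)·G − ½Σα_i² = 6.5² − ½·14.49 = 35.005.
Planner sets g_i = Σα_j = 6.5 for every i, so G^SO = 3·6.5 = 19.5.
W^SO = (Σα)·G^SO − ½·3·(Σα)² = (3/2)·6.5² = 63.375.
Deadweight loss = W^SO − W^NE = 28.37.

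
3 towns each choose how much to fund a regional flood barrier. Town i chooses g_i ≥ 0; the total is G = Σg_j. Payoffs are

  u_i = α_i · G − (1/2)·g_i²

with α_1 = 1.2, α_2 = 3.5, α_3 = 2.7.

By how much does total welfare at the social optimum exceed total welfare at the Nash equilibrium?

Town i's FOC: ∂u_i/∂g_i = α_i − g_i = 0, so g_i* = α_i.
NE contributions = (1.2, 3.5, 2.7); G = 7.4.
W^NE = (Σα)·G − ½Σα_i² = 7.4² − ½·20.98 = 44.27.
Planner sets g_i = Σα_j = 7.4 for every i, so G^SO = 3·7.4 = 22.2.
W^SO = (Σα)·G^SO − ½·3·(Σα)² = (3/2)·7.4² = 82.14.
Deadweight loss = W^SO − W^NE = 37.87.

37.87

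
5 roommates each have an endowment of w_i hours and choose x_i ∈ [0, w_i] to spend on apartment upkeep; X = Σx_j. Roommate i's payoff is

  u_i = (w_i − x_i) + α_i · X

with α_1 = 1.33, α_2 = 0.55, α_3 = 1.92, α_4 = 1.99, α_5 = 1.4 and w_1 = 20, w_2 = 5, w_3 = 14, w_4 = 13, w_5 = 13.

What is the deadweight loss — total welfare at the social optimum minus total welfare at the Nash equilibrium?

∂u_i/∂x_i = α_i − 1, so roommate i contributes w_i if α_i > 1, else 0.
α_i > 1 for i ∈ {1, 3, 4, 5}; NE contributions (20, 0, 14, 13, 13), X = 60.
W^NE = Σw_i − X^NE + (Σα_i)·X^NE = 65 + 6.19·60 = 436.4.
Planner: ∂(Σu_j)/∂x_i = Σα_j − 1 = 6.19 > 0, so everyone contributes w_i; X^SO = 65, W^SO = 65 + 6.19·65 = 467.35.
Deadweight loss = 30.95.

30.95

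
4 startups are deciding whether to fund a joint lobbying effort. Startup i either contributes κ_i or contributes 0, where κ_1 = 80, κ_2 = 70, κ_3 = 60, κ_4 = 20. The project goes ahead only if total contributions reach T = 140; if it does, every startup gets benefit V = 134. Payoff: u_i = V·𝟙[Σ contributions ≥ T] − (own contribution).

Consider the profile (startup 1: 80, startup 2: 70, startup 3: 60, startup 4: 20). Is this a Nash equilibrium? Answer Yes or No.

No

Total = 230 ≥ 140: provided.
Startup 1 (pledges 80, payoff 54): dropping to 0 → total 150, payoff 134. Profitable deviation.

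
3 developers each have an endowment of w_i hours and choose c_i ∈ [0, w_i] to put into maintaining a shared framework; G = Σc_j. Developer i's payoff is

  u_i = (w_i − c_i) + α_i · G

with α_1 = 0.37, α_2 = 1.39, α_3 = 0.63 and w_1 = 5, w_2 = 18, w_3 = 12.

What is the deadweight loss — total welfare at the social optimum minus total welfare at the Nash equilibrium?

∂u_i/∂c_i = α_i − 1, so developer i contributes w_i if α_i > 1, else 0.
α_i > 1 for i ∈ {2}; NE contributions (0, 18, 0), G = 18.
W^NE = Σw_i − G^NE + (Σα_i)·G^NE = 35 + 1.39·18 = 60.02.
Planner: ∂(Σu_j)/∂c_i = Σα_j − 1 = 1.39 > 0, so everyone contributes w_i; G^SO = 35, W^SO = 35 + 1.39·35 = 83.65.
Deadweight loss = 23.63.

23.63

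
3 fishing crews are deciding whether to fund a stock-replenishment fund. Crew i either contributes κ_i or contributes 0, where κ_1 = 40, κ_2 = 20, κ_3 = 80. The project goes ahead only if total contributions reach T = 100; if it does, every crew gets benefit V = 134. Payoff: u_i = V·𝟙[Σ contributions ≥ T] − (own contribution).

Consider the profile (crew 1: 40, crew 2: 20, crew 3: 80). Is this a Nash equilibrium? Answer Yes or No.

No

Total = 140 ≥ 100: provided.
Crew 1 (pledges 40, payoff 94): dropping to 0 → total 100, payoff 134. Profitable deviation.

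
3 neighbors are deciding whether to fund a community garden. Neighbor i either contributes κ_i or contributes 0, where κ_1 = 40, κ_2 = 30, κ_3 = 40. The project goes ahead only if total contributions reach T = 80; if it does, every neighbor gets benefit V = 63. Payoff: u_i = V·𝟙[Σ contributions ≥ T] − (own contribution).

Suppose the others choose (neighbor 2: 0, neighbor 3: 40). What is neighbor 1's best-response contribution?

40

Others' total = 40. Contributing 40 brings total to 80 ≥ 80: gain V − κ_1 = 23.
Best response: 40.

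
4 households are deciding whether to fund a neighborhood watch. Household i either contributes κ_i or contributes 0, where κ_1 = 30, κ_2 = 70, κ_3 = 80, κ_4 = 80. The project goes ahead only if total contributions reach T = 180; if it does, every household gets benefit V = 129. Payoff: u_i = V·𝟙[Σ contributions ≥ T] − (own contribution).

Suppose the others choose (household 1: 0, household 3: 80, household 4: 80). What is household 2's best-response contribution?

Others' total = 160. Contributing 70 brings total to 230 ≥ 180: gain V − κ_2 = 59.
Best response: 70.

70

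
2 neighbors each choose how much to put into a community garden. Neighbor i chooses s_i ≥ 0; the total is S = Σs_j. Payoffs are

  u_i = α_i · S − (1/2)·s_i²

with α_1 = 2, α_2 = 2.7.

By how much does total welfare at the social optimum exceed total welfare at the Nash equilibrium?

5.645

Neighbor i's FOC: ∂u_i/∂s_i = α_i − s_i = 0, so s_i* = α_i.
NE contributions = (2, 2.7); S = 4.7.
W^NE = (Σα)·S − ½Σα_i² = 4.7² − ½·11.29 = 16.445.
Planner sets s_i = Σα_j = 4.7 for every i, so S^SO = 2·4.7 = 9.4.
W^SO = (Σα)·S^SO − ½·2·(Σα)² = (2/2)·4.7² = 22.09.
Deadweight loss = W^SO − W^NE = 5.645.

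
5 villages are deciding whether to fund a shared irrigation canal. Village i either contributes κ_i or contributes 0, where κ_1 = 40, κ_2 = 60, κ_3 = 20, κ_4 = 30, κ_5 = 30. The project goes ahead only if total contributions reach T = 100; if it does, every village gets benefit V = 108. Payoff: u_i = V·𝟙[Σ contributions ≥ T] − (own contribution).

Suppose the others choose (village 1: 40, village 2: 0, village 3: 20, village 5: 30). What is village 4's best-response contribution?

30

Others' total = 90. Contributing 30 brings total to 120 ≥ 100: gain V − κ_4 = 78.
Best response: 30.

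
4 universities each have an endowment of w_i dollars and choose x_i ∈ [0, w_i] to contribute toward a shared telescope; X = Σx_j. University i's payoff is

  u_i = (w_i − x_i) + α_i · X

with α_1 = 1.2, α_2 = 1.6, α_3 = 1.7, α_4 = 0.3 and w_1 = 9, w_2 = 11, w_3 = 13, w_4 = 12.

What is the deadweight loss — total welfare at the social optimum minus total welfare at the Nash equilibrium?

∂u_i/∂x_i = α_i − 1, so university i contributes w_i if α_i > 1, else 0.
α_i > 1 for i ∈ {1, 2, 3}; NE contributions (9, 11, 13, 0), X = 33.
W^NE = Σw_i − X^NE + (Σα_i)·X^NE = 45 + 3.8·33 = 170.4.
Planner: ∂(Σu_j)/∂x_i = Σα_j − 1 = 3.8 > 0, so everyone contributes w_i; X^SO = 45, W^SO = 45 + 3.8·45 = 216.
Deadweight loss = 45.6.

45.6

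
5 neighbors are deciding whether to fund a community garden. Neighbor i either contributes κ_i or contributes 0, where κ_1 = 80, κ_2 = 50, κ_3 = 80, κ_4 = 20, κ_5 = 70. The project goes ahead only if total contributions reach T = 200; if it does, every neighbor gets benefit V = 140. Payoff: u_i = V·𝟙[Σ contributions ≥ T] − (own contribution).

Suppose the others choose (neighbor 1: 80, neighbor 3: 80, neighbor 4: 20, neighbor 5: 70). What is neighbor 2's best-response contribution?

0

Others' total = 250 ≥ 200; contributing adds cost 50 for no extra benefit.
Best response: 0.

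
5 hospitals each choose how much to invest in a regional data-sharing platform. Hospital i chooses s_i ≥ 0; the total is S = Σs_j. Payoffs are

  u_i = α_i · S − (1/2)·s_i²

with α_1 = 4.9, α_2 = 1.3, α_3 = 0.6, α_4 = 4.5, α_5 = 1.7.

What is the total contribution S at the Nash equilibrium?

Hospital i's FOC: ∂u_i/∂s_i = α_i − s_i = 0, so s_i* = α_i.
NE contributions = (4.9, 1.3, 0.6, 4.5, 1.7); S = 13.

13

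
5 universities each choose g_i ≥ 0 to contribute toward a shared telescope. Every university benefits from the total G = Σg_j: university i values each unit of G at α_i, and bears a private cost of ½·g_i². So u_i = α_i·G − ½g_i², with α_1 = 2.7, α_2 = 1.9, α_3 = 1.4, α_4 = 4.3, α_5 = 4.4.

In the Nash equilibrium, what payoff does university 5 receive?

55

University i's FOC: ∂u_i/∂g_i = α_i − g_i = 0, so g_i* = α_i.
NE contributions = (2.7, 1.9, 1.4, 4.3, 4.4); G = 14.7.
u_5 = α_5·G − ½·(g_5)² = 4.4·14.7 − ½·4.4² = 55.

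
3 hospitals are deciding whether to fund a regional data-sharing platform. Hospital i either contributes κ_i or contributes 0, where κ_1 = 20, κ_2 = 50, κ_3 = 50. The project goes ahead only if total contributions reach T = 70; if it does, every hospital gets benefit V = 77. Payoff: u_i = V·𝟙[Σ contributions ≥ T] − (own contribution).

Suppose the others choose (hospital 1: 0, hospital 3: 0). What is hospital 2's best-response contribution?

0

Others' total = 0. Even contributing 50 gives 50 < 70: no benefit either way.
Best response: 0.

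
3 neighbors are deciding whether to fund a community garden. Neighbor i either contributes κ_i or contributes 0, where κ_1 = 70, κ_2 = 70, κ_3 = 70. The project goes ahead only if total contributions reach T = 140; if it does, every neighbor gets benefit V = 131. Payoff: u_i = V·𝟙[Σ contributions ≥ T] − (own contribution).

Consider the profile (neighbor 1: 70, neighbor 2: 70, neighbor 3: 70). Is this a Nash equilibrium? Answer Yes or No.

No

Total = 210 ≥ 140: provided.
Neighbor 1 (pledges 70, payoff 61): dropping to 0 → total 140, payoff 131. Profitable deviation.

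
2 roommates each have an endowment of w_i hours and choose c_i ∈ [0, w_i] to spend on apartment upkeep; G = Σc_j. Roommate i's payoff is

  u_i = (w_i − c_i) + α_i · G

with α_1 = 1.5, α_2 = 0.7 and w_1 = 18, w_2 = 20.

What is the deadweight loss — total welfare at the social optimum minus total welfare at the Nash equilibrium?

24

∂u_i/∂c_i = α_i − 1, so roommate i contributes w_i if α_i > 1, else 0.
α_i > 1 for i ∈ {1}; NE contributions (18, 0), G = 18.
W^NE = Σw_i − G^NE + (Σα_i)·G^NE = 38 + 1.2·18 = 59.6.
Planner: ∂(Σu_j)/∂c_i = Σα_j − 1 = 1.2 > 0, so everyone contributes w_i; G^SO = 38, W^SO = 38 + 1.2·38 = 83.6.
Deadweight loss = 24.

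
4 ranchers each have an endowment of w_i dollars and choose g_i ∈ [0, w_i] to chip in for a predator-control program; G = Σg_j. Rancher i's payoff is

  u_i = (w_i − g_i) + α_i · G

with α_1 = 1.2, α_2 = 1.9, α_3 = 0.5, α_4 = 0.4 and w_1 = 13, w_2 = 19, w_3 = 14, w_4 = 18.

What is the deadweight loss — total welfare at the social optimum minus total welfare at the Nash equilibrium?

96

∂u_i/∂g_i = α_i − 1, so rancher i contributes w_i if α_i > 1, else 0.
α_i > 1 for i ∈ {1, 2}; NE contributions (13, 19, 0, 0), G = 32.
W^NE = Σw_i − G^NE + (Σα_i)·G^NE = 64 + 3·32 = 160.
Planner: ∂(Σu_j)/∂g_i = Σα_j − 1 = 3 > 0, so everyone contributes w_i; G^SO = 64, W^SO = 64 + 3·64 = 256.
Deadweight loss = 96.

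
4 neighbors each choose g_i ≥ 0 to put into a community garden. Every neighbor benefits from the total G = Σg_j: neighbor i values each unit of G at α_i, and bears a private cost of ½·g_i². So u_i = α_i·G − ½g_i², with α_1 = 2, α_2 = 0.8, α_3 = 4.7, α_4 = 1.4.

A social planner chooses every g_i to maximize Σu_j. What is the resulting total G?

Planner FOC: ∂(Σu_j)/∂g_i = (Σα_j) − g_i = 0, so g_i^SO = Σα_j = 8.9 for every i; G^SO = 35.6.

35.6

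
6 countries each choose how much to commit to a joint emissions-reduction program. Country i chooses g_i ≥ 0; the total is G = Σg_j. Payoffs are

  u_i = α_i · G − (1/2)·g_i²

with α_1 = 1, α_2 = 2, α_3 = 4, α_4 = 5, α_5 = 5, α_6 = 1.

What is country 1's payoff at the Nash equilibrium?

Country i's FOC: ∂u_i/∂g_i = α_i − g_i = 0, so g_i* = α_i.
NE contributions = (1, 2, 4, 5, 5, 1); G = 18.
u_1 = α_1·G − ½·(g_1)² = 1·18 − ½·1² = 17.5.

17.5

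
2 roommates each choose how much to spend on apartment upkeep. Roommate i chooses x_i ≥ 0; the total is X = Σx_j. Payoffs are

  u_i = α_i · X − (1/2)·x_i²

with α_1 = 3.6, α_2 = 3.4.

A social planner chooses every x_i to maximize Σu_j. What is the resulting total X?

Planner FOC: ∂(Σu_j)/∂x_i = (Σα_j) − x_i = 0, so x_i^SO = Σα_j = 7 for every i; X^SO = 14.

14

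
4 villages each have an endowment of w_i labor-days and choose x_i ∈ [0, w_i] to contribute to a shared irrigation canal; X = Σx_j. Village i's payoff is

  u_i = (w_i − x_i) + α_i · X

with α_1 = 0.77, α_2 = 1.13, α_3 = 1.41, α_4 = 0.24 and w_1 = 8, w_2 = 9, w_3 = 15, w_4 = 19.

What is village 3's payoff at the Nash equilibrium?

33.84

∂u_i/∂x_i = α_i − 1, so village i contributes w_i if α_i > 1, else 0.
α_i > 1 for i ∈ {2, 3}; NE contributions (0, 9, 15, 0), X = 24.
u_3 = (15 − 15) + 1.41·24 = 33.84.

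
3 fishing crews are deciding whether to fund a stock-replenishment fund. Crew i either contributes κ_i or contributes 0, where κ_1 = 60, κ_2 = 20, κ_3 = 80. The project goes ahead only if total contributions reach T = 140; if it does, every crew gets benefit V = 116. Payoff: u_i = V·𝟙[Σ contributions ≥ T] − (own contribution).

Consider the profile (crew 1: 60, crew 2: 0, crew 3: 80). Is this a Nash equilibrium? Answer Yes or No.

Yes

Total = 140 ≥ 140: provided.
Crew 1 (pledges 60, payoff 56): dropping to 0 → total 80, payoff 0. No gain.
Crew 2 (pledges 0, payoff 116): pledging 20 → total 160, payoff 96. No gain.
Crew 3 (pledges 80, payoff 36): dropping to 0 → total 60, payoff 0. No gain.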